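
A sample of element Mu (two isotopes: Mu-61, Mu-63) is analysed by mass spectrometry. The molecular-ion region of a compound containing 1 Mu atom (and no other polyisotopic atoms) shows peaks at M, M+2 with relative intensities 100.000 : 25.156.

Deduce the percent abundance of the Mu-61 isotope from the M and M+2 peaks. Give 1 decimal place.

79.9%

Let p = fractional abundance of Mu-61. I(M+2)/I(M) = [C(1,1)·p^0·(1−p)] / p^1 = 1·(1−p)/p = 25.156/100.000 = 0.2516
(1−p)/p = 0.2516/1 = 0.2516  ⇒  p = 1/(1 + 0.2516) = 0.7990
Mu-61: 79.9%, Mu-63: 20.1%.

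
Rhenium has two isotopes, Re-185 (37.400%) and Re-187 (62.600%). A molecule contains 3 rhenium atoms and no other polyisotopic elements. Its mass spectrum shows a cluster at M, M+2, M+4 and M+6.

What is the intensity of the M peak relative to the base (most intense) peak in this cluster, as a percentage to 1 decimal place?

Term probabilities: M 0.0523, M+2 0.2627, M+4 0.4397, M+6 0.2453. Base peak = M+4.
P(M+4) = C(3,2) × 0.37400^1 × 0.62600^2 = 3 × 0.3740 × 0.391876 = 0.439685 (base)
P(M) = C(3,0) × 0.37400^3 × 0.62600^0 = 1 × 0.05231362 × 1.0000 = 0.052314
Relative intensity = 0.052314 / 0.439685 × 100 = 11.9

11.9%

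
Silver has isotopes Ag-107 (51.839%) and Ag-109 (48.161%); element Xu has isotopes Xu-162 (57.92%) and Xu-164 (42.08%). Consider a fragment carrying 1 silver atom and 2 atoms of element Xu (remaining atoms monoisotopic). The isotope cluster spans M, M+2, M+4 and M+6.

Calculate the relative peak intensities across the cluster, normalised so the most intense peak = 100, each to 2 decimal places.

Silver pattern (n=1): 0.51839 : 0.48161
Element Xu pattern (n=2): 0.33547264 : 0.48745472 : 0.17707264
Convolve the two distributions (both contribute in 2-u steps):
  M: 0.51839×0.33547264 = 0.173906
  M+2: 0.51839×0.48745472 + 0.48161×0.33547264 = 0.414259
  M+4: 0.51839×0.17707264 + 0.48161×0.48745472 = 0.326556
  M+6: 0.48161×0.17707264 = 0.085280
Scale to base peak (0.414259) = 100: 41.98 : 100.00 : 78.83 : 20.59

41.98 : 100.00 : 78.83 : 20.59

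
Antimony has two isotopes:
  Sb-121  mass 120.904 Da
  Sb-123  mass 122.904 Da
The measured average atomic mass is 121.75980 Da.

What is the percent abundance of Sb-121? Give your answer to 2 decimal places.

57.21%

Let x be the fractional abundance of Sb-121; then Sb-123 has abundance 1 − x.
120.904·x + 122.904·(1 − x) = 121.75980
(120.904 − 122.904)·x = 121.75980 − 122.904
x = -1.14420 / -2.000 = 0.57210 → 57.21% Sb-121, 42.79% Sb-123.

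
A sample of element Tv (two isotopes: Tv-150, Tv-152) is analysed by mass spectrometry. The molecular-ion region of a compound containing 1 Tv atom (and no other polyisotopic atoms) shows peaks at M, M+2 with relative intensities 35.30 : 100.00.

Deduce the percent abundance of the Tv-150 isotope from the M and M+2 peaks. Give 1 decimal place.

26.1%

Write p for the Tv-150 fraction. I(M+2)/I(M) = [C(1,1)·p^0·(1−p)] / p^1 = 1·(1−p)/p = 100.00/35.30 = 2.8329
(1−p)/p = 2.8329/1 = 2.8329  ⇒  p = 1/(1 + 2.8329) = 0.2609
Tv-150: 26.1%, Tv-152: 73.9%.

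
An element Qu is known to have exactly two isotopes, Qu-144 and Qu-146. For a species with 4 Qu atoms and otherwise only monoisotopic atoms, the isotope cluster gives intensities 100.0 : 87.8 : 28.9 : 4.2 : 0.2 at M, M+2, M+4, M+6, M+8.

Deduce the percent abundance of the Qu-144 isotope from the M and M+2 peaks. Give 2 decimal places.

If p is the fraction of Qu that is Qu-144, then I(M+2)/I(M) = [C(4,1)·p^3·(1−p)] / p^4 = 4·(1−p)/p = 87.8/100.0 = 0.8780
(1−p)/p = 0.8780/4 = 0.2195  ⇒  p = 1/(1 + 0.2195) = 0.8200
Qu-144: 82.00%, Qu-146: 18.00%.

82.00%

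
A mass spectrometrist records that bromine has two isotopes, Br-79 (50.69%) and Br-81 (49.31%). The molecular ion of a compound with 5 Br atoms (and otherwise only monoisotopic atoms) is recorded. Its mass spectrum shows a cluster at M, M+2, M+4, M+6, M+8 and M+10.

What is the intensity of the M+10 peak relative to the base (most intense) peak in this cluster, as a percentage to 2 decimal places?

(0.5069 + 0.4931)^5 gives M 0.0335, M+2 0.1628, M+4 0.3167, M+6 0.3081, M+8 0.1498, M+10 0.0292; the largest is M+4.
P(M+4) = C(5,2) × 0.5069^3 × 0.4931^2 = 10 × 0.13024674 × 0.24314761 = 0.316692 (base)
P(M+10) = C(5,5) × 0.5069^0 × 0.4931^5 = 1 × 1.0000 × 0.02915245 = 0.029152
Relative intensity = 0.029152 / 0.316692 × 100 = 9.21

9.21%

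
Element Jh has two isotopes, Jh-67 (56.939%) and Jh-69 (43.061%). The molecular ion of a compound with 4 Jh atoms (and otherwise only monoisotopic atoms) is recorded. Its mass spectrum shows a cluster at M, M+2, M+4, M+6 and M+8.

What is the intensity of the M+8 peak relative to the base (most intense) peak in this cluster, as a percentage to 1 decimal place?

Binomial terms of (0.56939 + 0.43061)^4: M 0.1051, M+2 0.3180, M+4 0.3607, M+6 0.1819, M+8 0.0344 → M+4 is the base peak.
P(M+4) = C(4,2) × 0.56939^2 × 0.43061^2 = 6 × 0.32420497 × 0.18542497 = 0.360694 (base)
P(M+8) = C(4,4) × 0.56939^0 × 0.43061^4 = 1 × 1.0000 × 0.03438242 = 0.034382
Relative intensity = 0.034382 / 0.360694 × 100 = 9.5

9.5%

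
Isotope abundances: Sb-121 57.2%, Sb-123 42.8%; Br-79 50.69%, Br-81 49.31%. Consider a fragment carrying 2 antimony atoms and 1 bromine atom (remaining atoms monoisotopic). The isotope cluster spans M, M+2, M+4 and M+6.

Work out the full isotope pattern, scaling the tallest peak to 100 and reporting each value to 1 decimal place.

40.5 : 100.0 : 81.6 : 22.1

Antimony pattern (n=2): 0.327184 : 0.489632 : 0.183184
Bromine pattern (n=1): 0.5069 : 0.4931
Convolve the two distributions (both contribute in 2-u steps):
  M: 0.327184×0.5069 = 0.165850
  M+2: 0.327184×0.4931 + 0.489632×0.5069 = 0.409529
  M+4: 0.489632×0.4931 + 0.183184×0.5069 = 0.334294
  M+6: 0.183184×0.4931 = 0.090328
Scale to base peak (0.409529) = 100: 40.5 : 100.0 : 81.6 : 22.1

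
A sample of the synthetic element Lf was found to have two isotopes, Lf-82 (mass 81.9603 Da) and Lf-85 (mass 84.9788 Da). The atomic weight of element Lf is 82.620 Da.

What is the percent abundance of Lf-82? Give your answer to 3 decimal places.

Let x be the fractional abundance of Lf-82; then Lf-85 has abundance 1 − x.
81.9603·x + 84.9788·(1 − x) = 82.620
(81.9603 − 84.9788)·x = 82.620 − 84.9788
x = -2.3588 / -3.0185 = 0.78145 → 78.145% Lf-82, 21.855% Lf-85.

78.145%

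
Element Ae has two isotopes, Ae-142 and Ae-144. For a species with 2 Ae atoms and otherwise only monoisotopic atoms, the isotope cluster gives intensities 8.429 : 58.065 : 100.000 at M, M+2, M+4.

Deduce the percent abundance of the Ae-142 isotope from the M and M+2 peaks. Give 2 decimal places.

Let p = fractional abundance of Ae-142. I(M+2)/I(M) = [C(2,1)·p^1·(1−p)] / p^2 = 2·(1−p)/p = 58.065/8.429 = 6.8887
(1−p)/p = 6.8887/2 = 3.4444  ⇒  p = 1/(1 + 3.4444) = 0.2250
Ae-142: 22.50%, Ae-144: 77.50%.

22.50%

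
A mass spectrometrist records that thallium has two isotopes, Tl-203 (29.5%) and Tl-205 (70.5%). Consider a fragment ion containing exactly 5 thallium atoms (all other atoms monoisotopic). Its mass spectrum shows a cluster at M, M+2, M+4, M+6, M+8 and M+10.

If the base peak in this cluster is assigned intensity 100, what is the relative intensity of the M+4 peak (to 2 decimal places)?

Binomial terms of (0.295 + 0.705)^5: M 0.0022, M+2 0.0267, M+4 0.1276, M+6 0.3049, M+8 0.3644, M+10 0.1742 → M+8 is the base peak.
P(M+8) = C(5,4) × 0.295^1 × 0.705^4 = 5 × 0.2950 × 0.24703385 = 0.364375 (base)
P(M+4) = C(5,2) × 0.295^3 × 0.705^2 = 10 × 0.02567237 × 0.497025 = 0.127598
Relative intensity = 0.127598 / 0.364375 × 100 = 35.02

35.02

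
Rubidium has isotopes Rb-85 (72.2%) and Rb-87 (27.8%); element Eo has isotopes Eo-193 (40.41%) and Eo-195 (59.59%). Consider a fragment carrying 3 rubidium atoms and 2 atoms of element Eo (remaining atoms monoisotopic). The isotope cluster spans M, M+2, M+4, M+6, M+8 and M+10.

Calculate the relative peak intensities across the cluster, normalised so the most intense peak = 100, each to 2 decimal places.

Rubidium pattern (n=3): 0.37636705 : 0.43475086 : 0.16739714 : 0.02148495
Element Eo pattern (n=2): 0.16329681 : 0.48160638 : 0.35509681
Convolve the two distributions (both contribute in 2-u steps):
  M: 0.37636705×0.16329681 = 0.061460
  M+2: 0.37636705×0.48160638 + 0.43475086×0.16329681 = 0.252254
  M+4: 0.37636705×0.35509681 + 0.43475086×0.48160638 + 0.16739714×0.16329681 = 0.370361
  M+6: 0.43475086×0.35509681 + 0.16739714×0.48160638 + 0.02148495×0.16329681 = 0.238507
  M+8: 0.16739714×0.35509681 + 0.02148495×0.48160638 = 0.069789
  M+10: 0.02148495×0.35509681 = 0.007629
Scale to base peak (0.370361) = 100: 16.59 : 68.11 : 100.00 : 64.40 : 18.84 : 2.06

16.59 : 68.11 : 100.00 : 64.40 : 18.84 : 2.06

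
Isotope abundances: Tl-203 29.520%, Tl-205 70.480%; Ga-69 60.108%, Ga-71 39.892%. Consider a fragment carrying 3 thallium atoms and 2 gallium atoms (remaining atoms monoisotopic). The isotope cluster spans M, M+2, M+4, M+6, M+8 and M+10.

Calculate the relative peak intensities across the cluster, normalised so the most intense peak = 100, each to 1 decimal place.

2.5 : 21.5 : 68.5 : 100.0 : 64.9 : 15.2

Thallium pattern (n=3): 0.02572463 : 0.18425524 : 0.43991564 : 0.35010449
Gallium pattern (n=2): 0.36129717 : 0.47956567 : 0.15913717
Convolve the two distributions (both contribute in 2-u steps):
  M: 0.02572463×0.36129717 = 0.009294
  M+2: 0.02572463×0.47956567 + 0.18425524×0.36129717 = 0.078908
  M+4: 0.02572463×0.15913717 + 0.18425524×0.47956567 + 0.43991564×0.36129717 = 0.251397
  M+6: 0.18425524×0.15913717 + 0.43991564×0.47956567 + 0.35010449×0.36129717 = 0.366782
  M+8: 0.43991564×0.15913717 + 0.35010449×0.47956567 = 0.237905
  M+10: 0.35010449×0.15913717 = 0.055715
Scale to base peak (0.366782) = 100: 2.5 : 21.5 : 68.5 : 100.0 : 64.9 : 15.2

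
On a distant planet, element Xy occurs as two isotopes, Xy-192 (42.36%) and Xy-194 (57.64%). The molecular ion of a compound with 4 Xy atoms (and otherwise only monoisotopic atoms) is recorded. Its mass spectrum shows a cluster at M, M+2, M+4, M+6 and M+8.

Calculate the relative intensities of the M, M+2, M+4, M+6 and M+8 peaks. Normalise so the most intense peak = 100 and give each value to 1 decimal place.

9.0 : 49.0 : 100.0 : 90.7 : 30.9

Each Xy atom is independently Xy-192 (p = 0.4236) or Xy-194 (q = 0.5764); the cluster is the binomial expansion (p + q)^4.
P(M) = 0.4236^4 = 0.032198
P(M+2) = 4 × 0.4236^3 × 0.5764^1 = 0.175247
P(M+4) = 6 × 0.4236^2 × 0.5764^2 = 0.357694
P(M+6) = 4 × 0.4236^1 × 0.5764^3 = 0.324480
P(M+8) = 0.5764^4 = 0.110381
The M+4 peak is largest (0.357694); scaling to 100 gives 9.0 : 49.0 : 100.0 : 90.7 : 30.9.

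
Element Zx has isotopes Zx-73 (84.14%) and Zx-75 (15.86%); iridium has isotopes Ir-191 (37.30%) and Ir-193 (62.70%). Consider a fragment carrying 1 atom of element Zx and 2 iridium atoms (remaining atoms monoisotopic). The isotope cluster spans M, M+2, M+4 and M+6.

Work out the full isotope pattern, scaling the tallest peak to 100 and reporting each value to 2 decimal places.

Element Zx pattern (n=1): 0.8414 : 0.1586
Iridium pattern (n=2): 0.139129 : 0.467742 : 0.393129
Convolve the two distributions (both contribute in 2-u steps):
  M: 0.8414×0.139129 = 0.117063
  M+2: 0.8414×0.467742 + 0.1586×0.139129 = 0.415624
  M+4: 0.8414×0.393129 + 0.1586×0.467742 = 0.404963
  M+6: 0.1586×0.393129 = 0.062350
Scale to base peak (0.415624) = 100: 28.17 : 100.00 : 97.43 : 15.00

28.17 : 100.00 : 97.43 : 15.00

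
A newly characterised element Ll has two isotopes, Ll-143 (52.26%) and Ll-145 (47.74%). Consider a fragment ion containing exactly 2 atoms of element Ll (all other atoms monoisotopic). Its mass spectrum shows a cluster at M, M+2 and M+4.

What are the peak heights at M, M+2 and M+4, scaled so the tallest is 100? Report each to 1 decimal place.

The 2 Ll atoms are independent, so intensities follow the terms of (0.5226 + 0.4774)^2.
P(M) = 0.5226^2 = 0.273111
P(M+2) = 2 × 0.5226^1 × 0.4774^1 = 0.498978
P(M+4) = 0.4774^2 = 0.227911
The M+2 peak is largest (0.498978); scaling to 100 gives 54.7 : 100.0 : 45.7.

54.7 : 100.0 : 45.7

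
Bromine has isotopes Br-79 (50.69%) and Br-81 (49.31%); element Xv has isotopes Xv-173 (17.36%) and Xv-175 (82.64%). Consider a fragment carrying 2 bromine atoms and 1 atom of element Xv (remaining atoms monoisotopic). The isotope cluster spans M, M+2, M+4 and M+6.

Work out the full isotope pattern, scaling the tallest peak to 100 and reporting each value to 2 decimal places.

9.80 : 65.69 : 100.00 : 44.13

Bromine pattern (n=2): 0.25694761 : 0.49990478 : 0.24314761
Element Xv pattern (n=1): 0.1736 : 0.8264
Convolve the two distributions (both contribute in 2-u steps):
  M: 0.25694761×0.1736 = 0.044606
  M+2: 0.25694761×0.8264 + 0.49990478×0.1736 = 0.299125
  M+4: 0.49990478×0.8264 + 0.24314761×0.1736 = 0.455332
  M+6: 0.24314761×0.8264 = 0.200937
Scale to base peak (0.455332) = 100: 9.80 : 65.69 : 100.00 : 44.13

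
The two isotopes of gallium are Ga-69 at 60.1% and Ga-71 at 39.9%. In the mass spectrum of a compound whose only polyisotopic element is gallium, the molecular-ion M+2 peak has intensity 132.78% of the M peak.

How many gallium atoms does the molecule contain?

With n Ga atoms, P(M+2)/P(M) = C(n,1)·p^(n−1)q / p^n = n·q/p = n · 0.399/0.601.
n = 1.3278 × 0.601/0.399 = 2.00 ≈ 2

2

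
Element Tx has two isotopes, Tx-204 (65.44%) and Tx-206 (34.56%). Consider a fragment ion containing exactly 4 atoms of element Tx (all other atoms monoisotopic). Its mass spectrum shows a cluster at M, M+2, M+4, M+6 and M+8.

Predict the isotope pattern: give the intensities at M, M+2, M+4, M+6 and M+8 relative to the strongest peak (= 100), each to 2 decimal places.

Each Tx atom is independently Tx-204 (p = 0.6544) or Tx-206 (q = 0.3456); the cluster is the binomial expansion (p + q)^4.
P(M) = 0.6544^4 = 0.183389
P(M+2) = 4 × 0.6544^3 × 0.3456^1 = 0.387404
P(M+4) = 6 × 0.6544^2 × 0.3456^2 = 0.306892
P(M+6) = 4 × 0.6544^1 × 0.3456^3 = 0.108050
P(M+8) = 0.3456^4 = 0.014266
The M+2 peak is largest (0.387404); scaling to 100 gives 47.34 : 100.00 : 79.22 : 27.89 : 3.68.

47.34 : 100.00 : 79.22 : 27.89 : 3.68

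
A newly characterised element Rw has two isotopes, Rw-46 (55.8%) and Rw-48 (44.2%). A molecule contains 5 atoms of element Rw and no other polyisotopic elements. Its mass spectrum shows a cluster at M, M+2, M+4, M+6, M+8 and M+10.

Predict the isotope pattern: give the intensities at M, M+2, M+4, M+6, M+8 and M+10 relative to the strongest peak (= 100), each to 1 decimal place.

15.9 : 63.1 : 100.0 : 79.2 : 31.4 : 5.0

Each Rw atom is independently Rw-46 (p = 0.558) or Rw-48 (q = 0.442); the cluster is the binomial expansion (p + q)^5.
P(M) = 0.558^5 = 0.054097
P(M+2) = 5 × 0.558^4 × 0.442^1 = 0.214254
P(M+4) = 10 × 0.558^3 × 0.442^2 = 0.339428
P(M+6) = 10 × 0.558^2 × 0.442^3 = 0.268866
P(M+8) = 5 × 0.558^1 × 0.442^4 = 0.106486
P(M+10) = 0.442^5 = 0.016870
The M+4 peak is largest (0.339428); scaling to 100 gives 15.9 : 63.1 : 100.0 : 79.2 : 31.4 : 5.0.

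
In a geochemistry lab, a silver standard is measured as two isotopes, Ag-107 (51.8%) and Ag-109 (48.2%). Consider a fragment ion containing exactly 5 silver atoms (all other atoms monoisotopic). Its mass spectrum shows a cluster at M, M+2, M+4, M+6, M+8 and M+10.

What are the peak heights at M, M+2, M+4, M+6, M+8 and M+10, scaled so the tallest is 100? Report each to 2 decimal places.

Expanding (0.518 + 0.482)^5:
P(M) = 0.518^5 = 0.037295
P(M+2) = 5 × 0.518^4 × 0.482^1 = 0.173515
P(M+4) = 10 × 0.518^3 × 0.482^2 = 0.322911
P(M+6) = 10 × 0.518^2 × 0.482^3 = 0.300470
P(M+8) = 5 × 0.518^1 × 0.482^4 = 0.139794
P(M+10) = 0.482^5 = 0.026016
The M+4 peak is largest (0.322911); scaling to 100 gives 11.55 : 53.73 : 100.00 : 93.05 : 43.29 : 8.06.

11.55 : 53.73 : 100.00 : 93.05 : 43.29 : 8.06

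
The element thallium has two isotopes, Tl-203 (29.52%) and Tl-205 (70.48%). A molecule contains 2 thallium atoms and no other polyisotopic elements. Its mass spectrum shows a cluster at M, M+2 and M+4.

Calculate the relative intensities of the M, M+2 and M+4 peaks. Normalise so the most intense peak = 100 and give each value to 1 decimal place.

17.5 : 83.8 : 100.0

Each Tl atom is independently Tl-203 (p = 0.2952) or Tl-205 (q = 0.7048); the cluster is the binomial expansion (p + q)^2.
P(M) = 0.2952^2 = 0.087143
P(M+2) = 2 × 0.2952^1 × 0.7048^1 = 0.416114
P(M+4) = 0.7048^2 = 0.496743
The M+4 peak is largest (0.496743); scaling to 100 gives 17.5 : 83.8 : 100.0.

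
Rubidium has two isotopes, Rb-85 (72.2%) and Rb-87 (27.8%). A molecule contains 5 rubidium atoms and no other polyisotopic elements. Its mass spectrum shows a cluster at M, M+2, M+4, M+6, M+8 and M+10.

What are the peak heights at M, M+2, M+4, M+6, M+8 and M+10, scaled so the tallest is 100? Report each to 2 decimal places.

Each Rb atom is independently Rb-85 (p = 0.722) or Rb-87 (q = 0.278); the cluster is the binomial expansion (p + q)^5.
P(M) = 0.722^5 = 0.196194
P(M+2) = 5 × 0.722^4 × 0.278^1 = 0.377714
P(M+4) = 10 × 0.722^3 × 0.278^2 = 0.290872
P(M+6) = 10 × 0.722^2 × 0.278^3 = 0.111998
P(M+8) = 5 × 0.722^1 × 0.278^4 = 0.021562
P(M+10) = 0.278^5 = 0.001660
The M+2 peak is largest (0.377714); scaling to 100 gives 51.94 : 100.00 : 77.01 : 29.65 : 5.71 : 0.44.

51.94 : 100.00 : 77.01 : 29.65 : 5.71 : 0.44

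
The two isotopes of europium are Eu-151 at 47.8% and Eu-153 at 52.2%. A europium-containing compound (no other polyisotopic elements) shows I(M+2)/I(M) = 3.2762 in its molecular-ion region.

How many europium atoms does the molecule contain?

3

With n Eu atoms, P(M+2)/P(M) = C(n,1)·p^(n−1)q / p^n = n·q/p = n · 0.522/0.478.
n = 3.2762 × 0.478/0.522 = 3.00 ≈ 3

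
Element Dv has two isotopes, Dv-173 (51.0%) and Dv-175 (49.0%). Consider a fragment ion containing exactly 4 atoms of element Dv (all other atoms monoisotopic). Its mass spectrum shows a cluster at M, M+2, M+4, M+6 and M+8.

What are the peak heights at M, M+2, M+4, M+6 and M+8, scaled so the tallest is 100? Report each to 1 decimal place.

Each Dv atom is independently Dv-173 (p = 0.510) or Dv-175 (q = 0.490); the cluster is the binomial expansion (p + q)^4.
P(M) = 0.510^4 = 0.067652
P(M+2) = 4 × 0.510^3 × 0.490^1 = 0.259996
P(M+4) = 6 × 0.510^2 × 0.490^2 = 0.374700
P(M+6) = 4 × 0.510^1 × 0.490^3 = 0.240004
P(M+8) = 0.490^4 = 0.057648
The M+4 peak is largest (0.374700); scaling to 100 gives 18.1 : 69.4 : 100.0 : 64.1 : 15.4.

18.1 : 69.4 : 100.0 : 64.1 : 15.4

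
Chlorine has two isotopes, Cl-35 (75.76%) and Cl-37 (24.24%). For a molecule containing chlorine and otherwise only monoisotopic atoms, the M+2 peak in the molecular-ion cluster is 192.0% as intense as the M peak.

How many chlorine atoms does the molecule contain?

The M+2/M ratio from n Cl atoms is n · q/p = n · 0.2424/0.7576.
n = 1.920 × 0.7576/0.2424 = 6.00 ≈ 6

6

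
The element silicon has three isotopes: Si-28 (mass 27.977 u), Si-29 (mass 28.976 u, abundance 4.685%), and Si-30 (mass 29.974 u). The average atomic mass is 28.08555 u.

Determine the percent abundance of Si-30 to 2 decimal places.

Let x and y be the fractions of Si-28 and Si-30. Then x + y = 1 − 0.04685 = 0.95315 and 27.977x + 29.974y = 28.08555 − 0.04685×28.976 = 26.7280244.
Substituting: 27.977x + 29.974(0.95315 − x) = 26.7280244
(27.977 − 29.974)x = -1.8416937  ⇒  x = 0.92223, y = 0.03092
Si-28: 92.22%, Si-30: 3.09%.

3.09%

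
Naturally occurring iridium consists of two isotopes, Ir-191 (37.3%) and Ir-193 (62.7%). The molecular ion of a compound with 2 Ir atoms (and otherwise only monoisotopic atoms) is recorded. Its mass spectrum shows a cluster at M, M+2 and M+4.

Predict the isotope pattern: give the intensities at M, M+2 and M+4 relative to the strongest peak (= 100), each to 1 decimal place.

The 2 Ir atoms are independent, so intensities follow the terms of (0.373 + 0.627)^2.
P(M) = 0.373^2 = 0.139129
P(M+2) = 2 × 0.373^1 × 0.627^1 = 0.467742
P(M+4) = 0.627^2 = 0.393129
The M+2 peak is largest (0.467742); scaling to 100 gives 29.7 : 100.0 : 84.0.

29.7 : 100.0 : 84.0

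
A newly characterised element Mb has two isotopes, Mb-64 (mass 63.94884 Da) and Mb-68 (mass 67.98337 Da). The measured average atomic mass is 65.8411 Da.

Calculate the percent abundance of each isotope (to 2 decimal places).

Mb-64: 53.10%, Mb-68: 46.90%

Writing the weighted mean with unknown fraction x of Mb-64:
63.94884·x + 67.98337·(1 − x) = 65.8411
(63.94884 − 67.98337)·x = 65.8411 − 67.98337
x = -2.14227 / -4.03453 = 0.53098 → 53.10% Mb-64, 46.90% Mb-68.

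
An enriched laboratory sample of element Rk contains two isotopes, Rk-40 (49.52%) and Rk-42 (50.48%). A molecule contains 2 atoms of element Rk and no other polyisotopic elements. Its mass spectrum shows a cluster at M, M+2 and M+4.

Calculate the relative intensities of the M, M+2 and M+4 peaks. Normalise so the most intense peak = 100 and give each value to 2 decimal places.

49.05 : 100.00 : 50.97

Each Rk atom is independently Rk-40 (p = 0.4952) or Rk-42 (q = 0.5048); the cluster is the binomial expansion (p + q)^2.
P(M) = 0.4952^2 = 0.245223
P(M+2) = 2 × 0.4952^1 × 0.5048^1 = 0.499954
P(M+4) = 0.5048^2 = 0.254823
The M+2 peak is largest (0.499954); scaling to 100 gives 49.05 : 100.00 : 50.97.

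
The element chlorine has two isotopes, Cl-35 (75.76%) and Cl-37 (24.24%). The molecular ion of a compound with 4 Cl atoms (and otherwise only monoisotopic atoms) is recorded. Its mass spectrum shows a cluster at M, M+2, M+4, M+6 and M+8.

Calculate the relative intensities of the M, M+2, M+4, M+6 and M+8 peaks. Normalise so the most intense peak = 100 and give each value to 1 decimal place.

78.1 : 100.0 : 48.0 : 10.2 : 0.8

Expanding (0.7576 + 0.2424)^4:
P(M) = 0.7576^4 = 0.329428
P(M+2) = 4 × 0.7576^3 × 0.2424^1 = 0.421612
P(M+4) = 6 × 0.7576^2 × 0.2424^2 = 0.202347
P(M+6) = 4 × 0.7576^1 × 0.2424^3 = 0.043162
P(M+8) = 0.2424^4 = 0.003452
The M+2 peak is largest (0.421612); scaling to 100 gives 78.1 : 100.0 : 48.0 : 10.2 : 0.8.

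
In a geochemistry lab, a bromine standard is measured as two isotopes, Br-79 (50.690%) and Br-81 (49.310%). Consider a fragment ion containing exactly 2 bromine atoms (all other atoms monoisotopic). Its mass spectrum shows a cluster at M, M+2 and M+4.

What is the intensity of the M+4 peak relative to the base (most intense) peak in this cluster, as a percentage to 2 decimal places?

48.64%

Term probabilities: M 0.2569, M+2 0.4999, M+4 0.2431. Base peak = M+2.
P(M+2) = C(2,1) × 0.50690^1 × 0.49310^1 = 2 × 0.5069 × 0.4931 = 0.499905 (base)
P(M+4) = C(2,2) × 0.50690^0 × 0.49310^2 = 1 × 1.0000 × 0.24314761 = 0.243148
Relative intensity = 0.243148 / 0.499905 × 100 = 48.64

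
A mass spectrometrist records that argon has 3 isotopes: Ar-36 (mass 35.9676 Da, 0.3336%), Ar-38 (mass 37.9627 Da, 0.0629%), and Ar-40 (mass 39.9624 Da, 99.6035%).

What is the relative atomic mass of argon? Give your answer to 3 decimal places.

39.948 Da

Average mass = Σ (abundance × isotope mass) = 0.003336 × 35.9676 + 0.000629 × 37.9627 + 0.996035 × 39.9624
= 0.11999 + 0.02388 + 39.80395 = 39.94782 Da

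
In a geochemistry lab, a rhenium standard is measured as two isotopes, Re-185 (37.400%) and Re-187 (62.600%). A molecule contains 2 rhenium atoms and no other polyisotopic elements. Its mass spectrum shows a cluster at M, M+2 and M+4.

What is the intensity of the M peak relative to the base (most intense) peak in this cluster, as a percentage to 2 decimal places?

29.87%

(0.37400 + 0.62600)^2 gives M 0.1399, M+2 0.4682, M+4 0.3919; the largest is M+2.
P(M+2) = C(2,1) × 0.37400^1 × 0.62600^1 = 2 × 0.3740 × 0.6260 = 0.468248 (base)
P(M) = C(2,0) × 0.37400^2 × 0.62600^0 = 1 × 0.139876 × 1.0000 = 0.139876
Relative intensity = 0.139876 / 0.468248 × 100 = 29.87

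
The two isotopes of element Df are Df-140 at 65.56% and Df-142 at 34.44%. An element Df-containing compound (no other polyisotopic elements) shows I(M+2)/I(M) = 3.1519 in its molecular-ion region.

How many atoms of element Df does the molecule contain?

With n Df atoms, P(M+2)/P(M) = C(n,1)·p^(n−1)q / p^n = n·q/p = n · 0.3444/0.6556.
n = 3.1519 × 0.6556/0.3444 = 6.00 ≈ 6

6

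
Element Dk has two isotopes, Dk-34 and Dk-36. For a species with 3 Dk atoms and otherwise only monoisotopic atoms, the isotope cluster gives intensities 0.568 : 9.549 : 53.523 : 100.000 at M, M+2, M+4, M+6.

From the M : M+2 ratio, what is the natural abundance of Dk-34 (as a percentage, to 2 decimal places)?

15.14%

Write p for the Dk-34 fraction. I(M+2)/I(M) = [C(3,1)·p^2·(1−p)] / p^3 = 3·(1−p)/p = 9.549/0.568 = 16.8116
(1−p)/p = 16.8116/3 = 5.6039  ⇒  p = 1/(1 + 5.6039) = 0.1514
Dk-34: 15.14%, Dk-36: 84.86%.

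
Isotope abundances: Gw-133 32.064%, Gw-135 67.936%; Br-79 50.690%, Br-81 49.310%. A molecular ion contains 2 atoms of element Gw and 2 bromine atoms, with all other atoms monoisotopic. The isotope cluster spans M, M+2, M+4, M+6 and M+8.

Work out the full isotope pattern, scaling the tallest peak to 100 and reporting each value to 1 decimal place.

7.3 : 45.2 : 100.0 : 93.2 : 31.1

Element Gw pattern (n=2): 0.10281001 : 0.43565998 : 0.46153001
Bromine pattern (n=2): 0.25694761 : 0.49990478 : 0.24314761
Convolve the two distributions (both contribute in 2-u steps):
  M: 0.10281001×0.25694761 = 0.026417
  M+2: 0.10281001×0.49990478 + 0.43565998×0.25694761 = 0.163337
  M+4: 0.10281001×0.24314761 + 0.43565998×0.49990478 + 0.46153001×0.25694761 = 0.361376
  M+6: 0.43565998×0.24314761 + 0.46153001×0.49990478 = 0.336651
  M+8: 0.46153001×0.24314761 = 0.112220
Scale to base peak (0.361376) = 100: 7.3 : 45.2 : 100.0 : 93.2 : 31.1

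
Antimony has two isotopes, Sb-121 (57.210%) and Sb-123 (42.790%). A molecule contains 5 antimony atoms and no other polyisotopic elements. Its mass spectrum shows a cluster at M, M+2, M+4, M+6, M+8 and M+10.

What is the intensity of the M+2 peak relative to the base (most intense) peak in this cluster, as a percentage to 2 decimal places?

66.85%

(0.57210 + 0.42790)^5 gives M 0.0613, M+2 0.2292, M+4 0.3428, M+6 0.2564, M+8 0.0959, M+10 0.0143; the largest is M+4.
P(M+4) = C(5,2) × 0.57210^3 × 0.42790^2 = 10 × 0.18724742 × 0.18309841 = 0.342847 (base)
P(M+2) = C(5,1) × 0.57210^4 × 0.42790^1 = 5 × 0.10712425 × 0.4279 = 0.229192
Relative intensity = 0.229192 / 0.342847 × 100 = 66.85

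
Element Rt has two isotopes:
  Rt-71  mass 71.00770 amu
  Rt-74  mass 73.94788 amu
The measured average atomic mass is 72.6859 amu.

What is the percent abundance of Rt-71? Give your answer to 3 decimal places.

42.922%

Let x be the fractional abundance of Rt-71; then Rt-74 has abundance 1 − x.
71.00770·x + 73.94788·(1 − x) = 72.6859
(71.00770 − 73.94788)·x = 72.6859 − 73.94788
x = -1.26198 / -2.94018 = 0.42922 → 42.922% Rt-71, 57.078% Rt-74.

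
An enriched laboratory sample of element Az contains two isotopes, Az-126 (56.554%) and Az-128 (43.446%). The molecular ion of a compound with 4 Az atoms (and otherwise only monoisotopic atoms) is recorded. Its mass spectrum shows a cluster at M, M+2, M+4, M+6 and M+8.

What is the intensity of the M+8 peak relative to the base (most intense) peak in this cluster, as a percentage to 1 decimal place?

Binomial terms of (0.56554 + 0.43446)^4: M 0.1023, M+2 0.3143, M+4 0.3622, M+6 0.1855, M+8 0.0356 → M+4 is the base peak.
P(M+4) = C(4,2) × 0.56554^2 × 0.43446^2 = 6 × 0.31983549 × 0.18875549 = 0.362224 (base)
P(M+8) = C(4,4) × 0.56554^0 × 0.43446^4 = 1 × 1.0000 × 0.03562864 = 0.035629
Relative intensity = 0.035629 / 0.362224 × 100 = 9.8

9.8%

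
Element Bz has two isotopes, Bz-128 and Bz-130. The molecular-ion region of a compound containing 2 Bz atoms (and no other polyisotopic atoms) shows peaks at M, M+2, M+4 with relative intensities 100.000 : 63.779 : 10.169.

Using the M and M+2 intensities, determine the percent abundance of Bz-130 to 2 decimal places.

Write p for the Bz-128 fraction. I(M+2)/I(M) = [C(2,1)·p^1·(1−p)] / p^2 = 2·(1−p)/p = 63.779/100.000 = 0.6378
(1−p)/p = 0.6378/2 = 0.3189  ⇒  p = 1/(1 + 0.3189) = 0.7582
Bz-128: 75.82%, Bz-130: 24.18%.

24.18%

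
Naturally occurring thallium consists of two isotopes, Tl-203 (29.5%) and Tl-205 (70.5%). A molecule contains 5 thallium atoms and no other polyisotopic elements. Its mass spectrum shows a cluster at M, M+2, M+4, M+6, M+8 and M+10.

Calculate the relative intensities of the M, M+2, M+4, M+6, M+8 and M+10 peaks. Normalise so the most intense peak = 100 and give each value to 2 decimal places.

0.61 : 7.33 : 35.02 : 83.69 : 100.00 : 47.80

Each Tl atom is independently Tl-203 (p = 0.295) or Tl-205 (q = 0.705); the cluster is the binomial expansion (p + q)^5.
P(M) = 0.295^5 = 0.002234
P(M+2) = 5 × 0.295^4 × 0.705^1 = 0.026696
P(M+4) = 10 × 0.295^3 × 0.705^2 = 0.127598
P(M+6) = 10 × 0.295^2 × 0.705^3 = 0.304938
P(M+8) = 5 × 0.295^1 × 0.705^4 = 0.364375
P(M+10) = 0.705^5 = 0.174159
The M+8 peak is largest (0.364375); scaling to 100 gives 0.61 : 7.33 : 35.02 : 83.69 : 100.00 : 47.80.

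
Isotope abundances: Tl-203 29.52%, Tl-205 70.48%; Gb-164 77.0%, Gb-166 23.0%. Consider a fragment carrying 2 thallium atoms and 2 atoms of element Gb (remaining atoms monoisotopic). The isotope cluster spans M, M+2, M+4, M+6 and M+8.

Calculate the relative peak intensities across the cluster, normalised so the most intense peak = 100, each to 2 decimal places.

Thallium pattern (n=2): 0.08714304 : 0.41611392 : 0.49674304
Element Gb pattern (n=2): 0.5929 : 0.3542 : 0.0529
Convolve the two distributions (both contribute in 2-u steps):
  M: 0.08714304×0.5929 = 0.051667
  M+2: 0.08714304×0.3542 + 0.41611392×0.5929 = 0.277580
  M+4: 0.08714304×0.0529 + 0.41611392×0.3542 + 0.49674304×0.5929 = 0.446516
  M+6: 0.41611392×0.0529 + 0.49674304×0.3542 = 0.197959
  M+8: 0.49674304×0.0529 = 0.026278
Scale to base peak (0.446516) = 100: 11.57 : 62.17 : 100.00 : 44.33 : 5.89

11.57 : 62.17 : 100.00 : 44.33 : 5.89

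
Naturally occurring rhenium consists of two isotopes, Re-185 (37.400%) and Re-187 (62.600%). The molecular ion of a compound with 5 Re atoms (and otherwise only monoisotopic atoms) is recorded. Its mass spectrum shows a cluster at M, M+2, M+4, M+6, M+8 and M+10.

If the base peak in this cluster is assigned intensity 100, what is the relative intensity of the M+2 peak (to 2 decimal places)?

17.85

Term probabilities: M 0.0073, M+2 0.0612, M+4 0.2050, M+6 0.3431, M+8 0.2872, M+10 0.0961. Base peak = M+6.
P(M+6) = C(5,3) × 0.37400^2 × 0.62600^3 = 10 × 0.139876 × 0.24531438 = 0.343136 (base)
P(M+2) = C(5,1) × 0.37400^4 × 0.62600^1 = 5 × 0.0195653 × 0.6260 = 0.061239
Relative intensity = 0.061239 / 0.343136 × 100 = 17.85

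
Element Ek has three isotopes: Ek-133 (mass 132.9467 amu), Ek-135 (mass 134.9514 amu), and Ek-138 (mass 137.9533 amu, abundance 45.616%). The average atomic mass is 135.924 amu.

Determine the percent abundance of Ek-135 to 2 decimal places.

The remaining 54.384% is split between Ek-133 (fraction x) and Ek-135 (fraction 0.54384 − x).
Substituting: 132.9467x + 134.9514(0.54384 − x) = 72.995222672
(132.9467 − 134.9514)x = -0.396746704  ⇒  x = 0.19791, y = 0.34593
Ek-133: 19.79%, Ek-135: 34.59%.

34.59%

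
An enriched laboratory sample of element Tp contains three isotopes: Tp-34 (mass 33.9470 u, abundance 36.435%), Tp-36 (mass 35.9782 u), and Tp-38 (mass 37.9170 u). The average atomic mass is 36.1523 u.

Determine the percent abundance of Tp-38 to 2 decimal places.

47.15%

Let x and y be the fractions of Tp-36 and Tp-38. Then x + y = 1 − 0.36435 = 0.63565 and 35.9782x + 37.9170y = 36.1523 − 0.36435×33.9470 = 23.78371055.
Substituting: 35.9782x + 37.9170(0.63565 − x) = 23.78371055
(35.9782 − 37.9170)x = -0.3182305  ⇒  x = 0.16414, y = 0.47151
Tp-36: 16.41%, Tp-38: 47.15%.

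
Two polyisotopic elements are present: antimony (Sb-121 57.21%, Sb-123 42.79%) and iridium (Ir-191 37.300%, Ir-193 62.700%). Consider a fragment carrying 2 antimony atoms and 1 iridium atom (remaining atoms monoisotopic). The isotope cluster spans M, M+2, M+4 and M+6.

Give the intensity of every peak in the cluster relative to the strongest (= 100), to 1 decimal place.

Antimony pattern (n=2): 0.32729841 : 0.48960318 : 0.18309841
Iridium pattern (n=1): 0.3730 : 0.6270
Convolve the two distributions (both contribute in 2-u steps):
  M: 0.32729841×0.3730 = 0.122082
  M+2: 0.32729841×0.6270 + 0.48960318×0.3730 = 0.387838
  M+4: 0.48960318×0.6270 + 0.18309841×0.3730 = 0.375277
  M+6: 0.18309841×0.6270 = 0.114803
Scale to base peak (0.387838) = 100: 31.5 : 100.0 : 96.8 : 29.6

31.5 : 100.0 : 96.8 : 29.6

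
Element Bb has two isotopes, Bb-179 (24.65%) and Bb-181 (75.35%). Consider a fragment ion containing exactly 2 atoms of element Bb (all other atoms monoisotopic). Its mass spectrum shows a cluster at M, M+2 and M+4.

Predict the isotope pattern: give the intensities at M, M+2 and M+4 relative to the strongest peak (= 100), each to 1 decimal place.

Expanding (0.2465 + 0.7535)^2:
P(M) = 0.2465^2 = 0.060762
P(M+2) = 2 × 0.2465^1 × 0.7535^1 = 0.371476
P(M+4) = 0.7535^2 = 0.567762
The M+4 peak is largest (0.567762); scaling to 100 gives 10.7 : 65.4 : 100.0.

10.7 : 65.4 : 100.0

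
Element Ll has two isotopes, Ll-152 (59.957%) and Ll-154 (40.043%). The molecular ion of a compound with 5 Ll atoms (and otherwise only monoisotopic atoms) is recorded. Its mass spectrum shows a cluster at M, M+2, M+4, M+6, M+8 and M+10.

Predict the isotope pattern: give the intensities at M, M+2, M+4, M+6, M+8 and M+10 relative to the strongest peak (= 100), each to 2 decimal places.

Each Ll atom is independently Ll-152 (p = 0.59957) or Ll-154 (q = 0.40043); the cluster is the binomial expansion (p + q)^5.
P(M) = 0.59957^5 = 0.077482
P(M+2) = 5 × 0.59957^4 × 0.40043^1 = 0.258736
P(M+4) = 10 × 0.59957^3 × 0.40043^2 = 0.345599
P(M+6) = 10 × 0.59957^2 × 0.40043^3 = 0.230813
P(M+8) = 5 × 0.59957^1 × 0.40043^4 = 0.077075
P(M+10) = 0.40043^5 = 0.010295
The M+4 peak is largest (0.345599); scaling to 100 gives 22.42 : 74.87 : 100.00 : 66.79 : 22.30 : 2.98.

22.42 : 74.87 : 100.00 : 66.79 : 22.30 : 2.98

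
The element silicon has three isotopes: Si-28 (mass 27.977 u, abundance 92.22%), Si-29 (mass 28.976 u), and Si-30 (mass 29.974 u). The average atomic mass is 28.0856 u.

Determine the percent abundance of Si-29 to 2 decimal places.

4.69%

Let x and y be the fractions of Si-29 and Si-30. Then x + y = 1 − 0.9222 = 0.0778 and 28.976x + 29.974y = 28.0856 − 0.9222×27.977 = 2.2852106.
Substituting: 28.976x + 29.974(0.0778 − x) = 2.2852106
(28.976 − 29.974)x = -0.0467666  ⇒  x = 0.04686, y = 0.03094
Si-29: 4.69%, Si-30: 3.09%.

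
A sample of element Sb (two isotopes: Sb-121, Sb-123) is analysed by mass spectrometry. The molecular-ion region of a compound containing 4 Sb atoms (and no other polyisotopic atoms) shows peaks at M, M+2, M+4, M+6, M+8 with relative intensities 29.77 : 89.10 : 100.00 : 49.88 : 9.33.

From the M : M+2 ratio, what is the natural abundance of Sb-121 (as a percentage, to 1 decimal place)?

If p is the fraction of Sb that is Sb-121, then I(M+2)/I(M) = [C(4,1)·p^3·(1−p)] / p^4 = 4·(1−p)/p = 89.10/29.77 = 2.9929
(1−p)/p = 2.9929/4 = 0.7482  ⇒  p = 1/(1 + 0.7482) = 0.5720
Sb-121: 57.2%, Sb-123: 42.8%.

57.2%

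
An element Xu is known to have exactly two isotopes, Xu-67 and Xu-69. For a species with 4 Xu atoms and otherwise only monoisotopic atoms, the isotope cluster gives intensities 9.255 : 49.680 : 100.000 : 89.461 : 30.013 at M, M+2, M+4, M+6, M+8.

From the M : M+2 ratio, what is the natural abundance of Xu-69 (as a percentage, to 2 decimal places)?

Write p for the Xu-67 fraction. I(M+2)/I(M) = [C(4,1)·p^3·(1−p)] / p^4 = 4·(1−p)/p = 49.680/9.255 = 5.3679
(1−p)/p = 5.3679/4 = 1.3420  ⇒  p = 1/(1 + 1.3420) = 0.4270
Xu-67: 42.70%, Xu-69: 57.30%.

57.30%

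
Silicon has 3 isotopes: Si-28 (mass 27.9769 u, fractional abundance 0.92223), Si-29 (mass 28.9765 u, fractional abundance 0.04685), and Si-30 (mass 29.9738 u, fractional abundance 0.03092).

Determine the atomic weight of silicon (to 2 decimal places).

28.09 u

The abundance-weighted mean is 0.92223 × 27.9769 + 0.04685 × 28.9765 + 0.03092 × 29.9738
= 25.80114 + 1.35755 + 0.92679 = 28.08548 u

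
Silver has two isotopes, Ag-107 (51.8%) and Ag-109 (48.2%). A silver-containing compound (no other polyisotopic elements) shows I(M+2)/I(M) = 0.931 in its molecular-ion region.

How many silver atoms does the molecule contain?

1

The M+2/M ratio from n Ag atoms is n · q/p = n · 0.482/0.518.
n = 0.931 × 0.518/0.482 = 1.00 ≈ 1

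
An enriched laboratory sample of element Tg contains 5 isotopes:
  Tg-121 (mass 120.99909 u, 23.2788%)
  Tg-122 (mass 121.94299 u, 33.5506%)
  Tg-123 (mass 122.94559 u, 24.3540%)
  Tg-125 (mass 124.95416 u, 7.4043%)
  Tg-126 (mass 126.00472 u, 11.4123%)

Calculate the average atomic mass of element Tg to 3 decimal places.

122.654 u

Ar = Σ fᵢ·mᵢ = 0.232788 × 120.99909 + 0.335506 × 121.94299 + 0.243540 × 122.94559 + 0.074043 × 124.95416 + 0.114123 × 126.00472
= 28.167136 + 40.912605 + 29.942169 + 9.251981 + 14.380037 = 122.653928 u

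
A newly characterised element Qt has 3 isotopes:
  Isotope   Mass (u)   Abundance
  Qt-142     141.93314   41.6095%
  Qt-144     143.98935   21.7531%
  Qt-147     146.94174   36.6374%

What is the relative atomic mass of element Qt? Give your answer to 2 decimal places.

Weight each isotope mass by its fractional abundance: 0.416095 × 141.93314 + 0.217531 × 143.98935 + 0.366374 × 146.94174
= 59.057670 + 31.322147 + 53.835633 = 144.215450 u

144.22 u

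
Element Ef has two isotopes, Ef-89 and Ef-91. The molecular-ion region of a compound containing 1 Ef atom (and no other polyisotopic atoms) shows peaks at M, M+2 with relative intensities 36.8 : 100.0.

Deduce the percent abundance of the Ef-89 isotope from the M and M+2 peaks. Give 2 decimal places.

If p is the fraction of Ef that is Ef-89, then I(M+2)/I(M) = [C(1,1)·p^0·(1−p)] / p^1 = 1·(1−p)/p = 100.0/36.8 = 2.7174
(1−p)/p = 2.7174/1 = 2.7174  ⇒  p = 1/(1 + 2.7174) = 0.2690
Ef-89: 26.90%, Ef-91: 73.10%.

26.90%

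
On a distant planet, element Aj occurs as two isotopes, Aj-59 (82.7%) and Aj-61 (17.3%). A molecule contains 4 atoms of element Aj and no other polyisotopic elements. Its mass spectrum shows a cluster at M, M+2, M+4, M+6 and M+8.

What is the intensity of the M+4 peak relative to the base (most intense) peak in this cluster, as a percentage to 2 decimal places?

26.26%

Binomial terms of (0.827 + 0.173)^4: M 0.4678, M+2 0.3914, M+4 0.1228, M+6 0.0171, M+8 0.0009 → M is the base peak.
P(M) = C(4,0) × 0.827^4 × 0.173^0 = 1 × 0.46775888 × 1.0000 = 0.467759 (base)
P(M+4) = C(4,2) × 0.827^2 × 0.173^2 = 6 × 0.683929 × 0.029929 = 0.122816
Relative intensity = 0.122816 / 0.467759 × 100 = 26.26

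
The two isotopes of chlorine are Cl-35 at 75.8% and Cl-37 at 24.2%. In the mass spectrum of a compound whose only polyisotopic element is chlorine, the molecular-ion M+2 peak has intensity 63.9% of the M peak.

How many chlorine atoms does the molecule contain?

2

For n independent Cl atoms, I(M+2)/I(M) = n · (abundance Cl-37) / (abundance Cl-35) = n · 0.242/0.758.
n = 0.639 × 0.758/0.242 = 2.00 ≈ 2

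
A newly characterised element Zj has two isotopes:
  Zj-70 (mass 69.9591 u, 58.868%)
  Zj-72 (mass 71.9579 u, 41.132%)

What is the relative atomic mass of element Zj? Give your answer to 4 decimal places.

70.7812 u

The abundance-weighted mean is 0.58868 × 69.9591 + 0.41132 × 71.9579
= 41.18352 + 29.59772 = 70.78124 u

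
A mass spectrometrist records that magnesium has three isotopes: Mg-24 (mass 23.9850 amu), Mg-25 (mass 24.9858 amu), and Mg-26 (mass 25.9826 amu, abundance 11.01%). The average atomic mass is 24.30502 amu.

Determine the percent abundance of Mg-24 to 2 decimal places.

Let x and y be the fractions of Mg-24 and Mg-25. Then x + y = 1 − 0.1101 = 0.8899 and 23.9850x + 24.9858y = 24.30502 − 0.1101×25.9826 = 21.44433574.
Substituting: 23.9850x + 24.9858(0.8899 − x) = 21.44433574
(23.9850 − 24.9858)x = -0.79052768  ⇒  x = 0.78990, y = 0.10000
Mg-24: 78.99%, Mg-25: 10.00%.

78.99%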